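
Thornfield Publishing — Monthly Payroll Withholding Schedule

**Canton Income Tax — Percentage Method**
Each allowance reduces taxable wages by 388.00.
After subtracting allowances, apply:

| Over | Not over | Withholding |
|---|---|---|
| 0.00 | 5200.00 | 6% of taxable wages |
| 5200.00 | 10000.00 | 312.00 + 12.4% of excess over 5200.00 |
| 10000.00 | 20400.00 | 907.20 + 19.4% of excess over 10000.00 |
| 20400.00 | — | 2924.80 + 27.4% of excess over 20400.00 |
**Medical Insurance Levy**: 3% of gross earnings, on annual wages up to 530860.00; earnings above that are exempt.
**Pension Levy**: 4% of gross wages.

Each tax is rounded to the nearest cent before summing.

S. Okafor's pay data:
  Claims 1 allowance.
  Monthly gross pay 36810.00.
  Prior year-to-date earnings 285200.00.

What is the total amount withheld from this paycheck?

9891.53

Canton Income Tax: taxable = 36810.00 − 1×388.00 = 36422.00
  2924.80 + 27.4% × (36422.00 − 20400.00) = 2924.80 + 27.4% × 16022.00 = 7314.83
Medical Insurance Levy: 3% × 36810.00 = 1104.30
Pension Levy: 4% × 36810.00 = 1472.40
Total: 7314.83 + 1104.30 + 1472.40 = 9891.53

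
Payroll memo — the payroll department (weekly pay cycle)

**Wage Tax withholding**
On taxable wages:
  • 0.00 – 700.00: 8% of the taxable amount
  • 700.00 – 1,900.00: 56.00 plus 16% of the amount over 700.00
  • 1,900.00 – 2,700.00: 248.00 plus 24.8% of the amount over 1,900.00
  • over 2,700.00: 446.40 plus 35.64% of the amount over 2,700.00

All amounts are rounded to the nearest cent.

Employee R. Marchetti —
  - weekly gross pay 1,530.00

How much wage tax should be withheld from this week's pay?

188.80

Wage Tax: taxable = 1,530.00
  56.00 + 16% × (1,530.00 − 700.00) = 56.00 + 16% × 830.00 = 188.80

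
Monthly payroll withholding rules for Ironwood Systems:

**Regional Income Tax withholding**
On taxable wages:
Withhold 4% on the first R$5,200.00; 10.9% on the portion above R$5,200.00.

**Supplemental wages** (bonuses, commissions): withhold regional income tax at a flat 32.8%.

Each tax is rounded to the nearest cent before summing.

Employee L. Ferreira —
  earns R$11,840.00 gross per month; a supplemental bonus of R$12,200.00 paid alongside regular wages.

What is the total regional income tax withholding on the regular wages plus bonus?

Regional Income Tax: taxable = R$11,840.00
  R$208.00 + 10.9% × (R$11,840.00 − R$5,200.00) = R$208.00 + 10.9% × R$6,640.00 = R$931.76
Supplemental (32.8% flat on bonus): 32.8% × R$12,200.00 = R$4,001.60
Total regional income tax: R$931.76 + R$4,001.60 = R$4,933.36

R$4,933.36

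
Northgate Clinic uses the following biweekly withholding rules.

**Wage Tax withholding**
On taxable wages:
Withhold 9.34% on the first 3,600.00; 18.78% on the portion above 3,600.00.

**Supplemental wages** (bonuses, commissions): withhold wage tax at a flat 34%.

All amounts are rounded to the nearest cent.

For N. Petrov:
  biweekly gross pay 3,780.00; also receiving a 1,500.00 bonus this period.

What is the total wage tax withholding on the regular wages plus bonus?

880.04

Wage Tax: taxable = 3,780.00
  336.24 + 18.78% × (3,780.00 − 3,600.00) = 336.24 + 18.78% × 180.00 = 370.04
Supplemental (34% flat on bonus): 34% × 1,500.00 = 510.00
Total wage tax: 370.04 + 510.00 = 880.04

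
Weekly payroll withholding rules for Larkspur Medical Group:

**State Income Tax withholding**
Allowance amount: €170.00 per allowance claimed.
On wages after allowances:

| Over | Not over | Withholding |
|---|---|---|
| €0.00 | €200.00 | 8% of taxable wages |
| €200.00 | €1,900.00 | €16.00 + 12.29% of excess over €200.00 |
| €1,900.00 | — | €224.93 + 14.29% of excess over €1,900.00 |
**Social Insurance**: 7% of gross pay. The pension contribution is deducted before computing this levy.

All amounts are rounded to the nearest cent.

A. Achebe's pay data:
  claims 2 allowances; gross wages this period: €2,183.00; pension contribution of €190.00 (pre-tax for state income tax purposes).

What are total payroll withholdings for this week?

State Income Tax: taxable = €2,183.00 − €190.00 − 2×€170.00 = €1,653.00
  €16.00 + 12.29% × (€1,653.00 − €200.00) = €16.00 + 12.29% × €1,453.00 = €194.57
Social Insurance: 7% × €1,993.00 = €139.51
Total: €194.57 + €139.51 = €334.08

€334.08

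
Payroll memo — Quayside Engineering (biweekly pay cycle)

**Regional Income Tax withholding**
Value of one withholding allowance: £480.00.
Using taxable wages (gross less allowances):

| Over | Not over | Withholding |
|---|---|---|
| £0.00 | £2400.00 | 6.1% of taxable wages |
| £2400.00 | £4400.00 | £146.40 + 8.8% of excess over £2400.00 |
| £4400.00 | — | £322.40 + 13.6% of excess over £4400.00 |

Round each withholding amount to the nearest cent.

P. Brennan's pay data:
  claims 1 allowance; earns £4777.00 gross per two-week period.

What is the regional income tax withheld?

Regional Income Tax: taxable = £4777.00 − 1×£480.00 = £4297.00
  £146.40 + 8.8% × (£4297.00 − £2400.00) = £146.40 + 8.8% × £1897.00 = £313.34

£313.34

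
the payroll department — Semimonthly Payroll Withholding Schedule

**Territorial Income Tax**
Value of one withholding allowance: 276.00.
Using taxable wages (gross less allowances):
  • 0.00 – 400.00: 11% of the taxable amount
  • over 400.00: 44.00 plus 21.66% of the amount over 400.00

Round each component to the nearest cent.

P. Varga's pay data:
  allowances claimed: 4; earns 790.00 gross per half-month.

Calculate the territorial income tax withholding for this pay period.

Territorial Income Tax: taxable = 790.00 − 4×276.00 = -314.00
  Taxable ≤ 0 → 0.00

0.00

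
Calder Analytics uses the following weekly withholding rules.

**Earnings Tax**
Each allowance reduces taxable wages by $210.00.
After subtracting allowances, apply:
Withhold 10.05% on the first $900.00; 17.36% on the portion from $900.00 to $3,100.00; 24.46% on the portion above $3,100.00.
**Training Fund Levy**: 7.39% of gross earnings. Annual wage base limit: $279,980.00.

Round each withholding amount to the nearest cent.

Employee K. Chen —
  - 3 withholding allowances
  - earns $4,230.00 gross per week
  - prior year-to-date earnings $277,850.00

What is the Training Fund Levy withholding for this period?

Training Fund Levy: cap $279,980.00 − YTD $277,850.00 = $2,130.00 subject; 7.39% × $2,130.00 = $157.41

$157.41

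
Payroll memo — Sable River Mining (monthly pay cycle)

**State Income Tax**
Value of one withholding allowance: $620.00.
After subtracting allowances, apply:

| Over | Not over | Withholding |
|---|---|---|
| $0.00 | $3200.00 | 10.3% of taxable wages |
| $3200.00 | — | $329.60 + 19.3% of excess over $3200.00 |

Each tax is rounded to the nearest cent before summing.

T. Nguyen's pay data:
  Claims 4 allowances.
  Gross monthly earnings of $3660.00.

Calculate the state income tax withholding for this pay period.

State Income Tax: taxable = $3660.00 − 4×$620.00 = $1180.00
  10.3% × $1180.00 = $121.54

$121.54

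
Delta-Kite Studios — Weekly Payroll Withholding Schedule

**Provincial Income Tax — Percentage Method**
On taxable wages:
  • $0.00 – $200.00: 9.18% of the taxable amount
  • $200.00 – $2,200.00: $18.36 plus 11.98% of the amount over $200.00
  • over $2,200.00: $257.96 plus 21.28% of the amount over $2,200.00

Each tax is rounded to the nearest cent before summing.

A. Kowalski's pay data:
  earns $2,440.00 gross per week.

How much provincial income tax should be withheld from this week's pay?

Provincial Income Tax: taxable = $2,440.00
  $257.96 + 21.28% × ($2,440.00 − $2,200.00) = $257.96 + 21.28% × $240.00 = $309.03

$309.03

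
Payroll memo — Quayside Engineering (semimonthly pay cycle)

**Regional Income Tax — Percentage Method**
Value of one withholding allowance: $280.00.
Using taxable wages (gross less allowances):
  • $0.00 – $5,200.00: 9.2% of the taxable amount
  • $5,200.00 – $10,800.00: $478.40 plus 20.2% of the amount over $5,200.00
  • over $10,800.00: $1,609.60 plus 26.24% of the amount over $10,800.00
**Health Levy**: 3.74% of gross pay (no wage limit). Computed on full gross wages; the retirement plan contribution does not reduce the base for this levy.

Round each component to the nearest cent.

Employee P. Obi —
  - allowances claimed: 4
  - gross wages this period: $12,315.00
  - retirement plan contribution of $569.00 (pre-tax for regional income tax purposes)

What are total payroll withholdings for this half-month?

Regional Income Tax: taxable = $12,315.00 − $569.00 − 4×$280.00 = $10,626.00
  $478.40 + 20.2% × ($10,626.00 − $5,200.00) = $478.40 + 20.2% × $5,426.00 = $1,574.45
Health Levy: 3.74% × $12,315.00 = $460.58
Total: $1,574.45 + $460.58 = $2,035.03

$2,035.03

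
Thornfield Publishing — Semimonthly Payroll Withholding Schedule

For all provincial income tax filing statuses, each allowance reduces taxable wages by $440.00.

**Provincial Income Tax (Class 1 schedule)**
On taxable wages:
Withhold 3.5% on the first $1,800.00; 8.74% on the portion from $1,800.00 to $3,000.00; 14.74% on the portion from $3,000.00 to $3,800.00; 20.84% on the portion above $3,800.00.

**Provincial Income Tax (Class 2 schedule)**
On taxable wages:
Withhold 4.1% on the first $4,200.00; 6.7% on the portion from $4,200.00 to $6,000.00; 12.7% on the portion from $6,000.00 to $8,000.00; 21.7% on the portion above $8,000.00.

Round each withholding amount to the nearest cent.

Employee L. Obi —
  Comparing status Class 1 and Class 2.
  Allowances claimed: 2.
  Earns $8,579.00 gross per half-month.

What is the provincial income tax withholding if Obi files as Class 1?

Provincial Income Tax (Class 1): taxable = $8,579.00 − 2×$440.00 = $7,699.00
  $285.80 + 20.84% × ($7,699.00 − $3,800.00) = $285.80 + 20.84% × $3,899.00 = $1,098.35

$1,098.35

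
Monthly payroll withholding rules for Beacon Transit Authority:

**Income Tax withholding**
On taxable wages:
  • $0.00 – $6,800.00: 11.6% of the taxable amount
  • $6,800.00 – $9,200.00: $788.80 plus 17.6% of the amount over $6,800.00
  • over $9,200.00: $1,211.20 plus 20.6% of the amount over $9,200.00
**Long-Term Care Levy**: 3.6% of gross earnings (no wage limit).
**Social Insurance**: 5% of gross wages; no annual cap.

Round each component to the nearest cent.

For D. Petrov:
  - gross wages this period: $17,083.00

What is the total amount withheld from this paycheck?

Income Tax: taxable = $17,083.00
  $1,211.20 + 20.6% × ($17,083.00 − $9,200.00) = $1,211.20 + 20.6% × $7,883.00 = $2,835.10
Long-Term Care Levy: 3.6% × $17,083.00 = $614.99
Social Insurance: 5% × $17,083.00 = $854.15
Total: $2,835.10 + $614.99 + $854.15 = $4,304.24

$4,304.24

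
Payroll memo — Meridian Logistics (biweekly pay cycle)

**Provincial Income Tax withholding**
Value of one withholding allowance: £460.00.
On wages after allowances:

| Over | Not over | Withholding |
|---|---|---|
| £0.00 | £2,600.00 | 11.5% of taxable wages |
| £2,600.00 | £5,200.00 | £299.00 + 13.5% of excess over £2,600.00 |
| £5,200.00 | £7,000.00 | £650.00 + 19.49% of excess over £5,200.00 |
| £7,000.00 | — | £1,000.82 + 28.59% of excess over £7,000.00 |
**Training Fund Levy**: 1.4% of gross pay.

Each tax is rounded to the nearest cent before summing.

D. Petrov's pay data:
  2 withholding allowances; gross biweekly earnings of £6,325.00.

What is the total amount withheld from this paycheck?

Provincial Income Tax: taxable = £6,325.00 − 2×£460.00 = £5,405.00
  £650.00 + 19.49% × (£5,405.00 − £5,200.00) = £650.00 + 19.49% × £205.00 = £689.95
Training Fund Levy: 1.4% × £6,325.00 = £88.55
Total: £689.95 + £88.55 = £778.50

£778.50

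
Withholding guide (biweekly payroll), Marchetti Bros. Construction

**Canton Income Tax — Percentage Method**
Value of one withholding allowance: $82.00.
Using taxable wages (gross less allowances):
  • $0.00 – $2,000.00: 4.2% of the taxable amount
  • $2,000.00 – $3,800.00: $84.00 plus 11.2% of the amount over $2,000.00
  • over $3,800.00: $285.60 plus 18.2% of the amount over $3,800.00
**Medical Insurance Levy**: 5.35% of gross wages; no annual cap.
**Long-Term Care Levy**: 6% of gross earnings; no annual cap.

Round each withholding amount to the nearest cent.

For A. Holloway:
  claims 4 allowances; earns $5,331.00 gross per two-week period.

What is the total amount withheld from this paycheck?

$1,109.62

Canton Income Tax: taxable = $5,331.00 − 4×$82.00 = $5,003.00
  $285.60 + 18.2% × ($5,003.00 − $3,800.00) = $285.60 + 18.2% × $1,203.00 = $504.55
Medical Insurance Levy: 5.35% × $5,331.00 = $285.21
Long-Term Care Levy: 6% × $5,331.00 = $319.86
Total: $504.55 + $285.21 + $319.86 = $1,109.62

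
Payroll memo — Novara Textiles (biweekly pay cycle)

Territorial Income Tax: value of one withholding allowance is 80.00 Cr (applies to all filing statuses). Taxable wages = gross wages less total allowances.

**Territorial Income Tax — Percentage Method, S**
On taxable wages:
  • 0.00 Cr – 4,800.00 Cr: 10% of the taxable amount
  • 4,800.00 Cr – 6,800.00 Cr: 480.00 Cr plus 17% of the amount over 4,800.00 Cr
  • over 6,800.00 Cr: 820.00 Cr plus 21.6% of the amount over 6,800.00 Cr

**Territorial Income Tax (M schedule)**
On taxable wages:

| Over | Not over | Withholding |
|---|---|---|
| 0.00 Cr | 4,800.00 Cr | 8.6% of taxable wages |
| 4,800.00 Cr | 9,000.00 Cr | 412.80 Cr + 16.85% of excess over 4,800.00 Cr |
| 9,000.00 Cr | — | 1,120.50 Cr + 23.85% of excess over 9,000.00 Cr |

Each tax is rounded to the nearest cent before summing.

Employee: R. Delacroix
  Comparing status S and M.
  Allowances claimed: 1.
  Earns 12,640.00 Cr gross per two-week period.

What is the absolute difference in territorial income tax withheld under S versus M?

Territorial Income Tax (S): taxable = 12,640.00 Cr − 1×80.00 Cr = 12,560.00 Cr
  820.00 Cr + 21.6% × (12,560.00 Cr − 6,800.00 Cr) = 820.00 Cr + 21.6% × 5,760.00 Cr = 2,064.16 Cr
Territorial Income Tax (M): taxable = 12,640.00 Cr − 1×80.00 Cr = 12,560.00 Cr
  1,120.50 Cr + 23.85% × (12,560.00 Cr − 9,000.00 Cr) = 1,120.50 Cr + 23.85% × 3,560.00 Cr = 1,969.56 Cr
Difference: |2,064.16 Cr − 1,969.56 Cr| = 94.60 Cr (higher under S)

94.60 Cr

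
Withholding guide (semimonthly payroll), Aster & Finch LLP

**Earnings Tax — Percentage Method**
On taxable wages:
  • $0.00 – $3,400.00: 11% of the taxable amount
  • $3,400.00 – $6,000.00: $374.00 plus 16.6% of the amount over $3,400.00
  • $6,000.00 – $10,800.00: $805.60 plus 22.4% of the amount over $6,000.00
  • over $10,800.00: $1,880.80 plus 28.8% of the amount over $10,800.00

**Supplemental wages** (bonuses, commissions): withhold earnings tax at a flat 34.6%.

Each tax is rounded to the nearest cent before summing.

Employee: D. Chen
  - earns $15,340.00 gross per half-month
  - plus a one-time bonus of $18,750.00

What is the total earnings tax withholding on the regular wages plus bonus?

Earnings Tax: taxable = $15,340.00
  $1,880.80 + 28.8% × ($15,340.00 − $10,800.00) = $1,880.80 + 28.8% × $4,540.00 = $3,188.32
Supplemental (34.6% flat on bonus): 34.6% × $18,750.00 = $6,487.50
Total earnings tax: $3,188.32 + $6,487.50 = $9,675.82

$9,675.82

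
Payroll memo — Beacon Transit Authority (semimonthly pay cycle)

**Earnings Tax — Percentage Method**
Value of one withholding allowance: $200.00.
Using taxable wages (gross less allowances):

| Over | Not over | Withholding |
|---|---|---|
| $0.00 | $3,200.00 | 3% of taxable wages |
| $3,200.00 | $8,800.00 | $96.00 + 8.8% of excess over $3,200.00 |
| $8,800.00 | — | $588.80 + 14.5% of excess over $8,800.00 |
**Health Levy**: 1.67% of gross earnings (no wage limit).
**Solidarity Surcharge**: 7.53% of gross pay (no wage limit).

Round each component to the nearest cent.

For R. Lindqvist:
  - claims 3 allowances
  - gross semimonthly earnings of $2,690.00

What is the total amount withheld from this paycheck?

Earnings Tax: taxable = $2,690.00 − 3×$200.00 = $2,090.00
  3% × $2,090.00 = $62.70
Health Levy: 1.67% × $2,690.00 = $44.92
Solidarity Surcharge: 7.53% × $2,690.00 = $202.56
Total: $62.70 + $44.92 + $202.56 = $310.18

$310.18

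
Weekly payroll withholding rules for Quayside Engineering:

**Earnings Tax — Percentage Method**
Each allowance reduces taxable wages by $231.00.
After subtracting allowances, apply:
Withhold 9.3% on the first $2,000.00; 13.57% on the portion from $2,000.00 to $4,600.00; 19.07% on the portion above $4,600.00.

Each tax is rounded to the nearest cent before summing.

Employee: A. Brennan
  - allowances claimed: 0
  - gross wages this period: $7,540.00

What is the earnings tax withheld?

$1,099.48

Earnings Tax: taxable = $7,540.00
  $538.82 + 19.07% × ($7,540.00 − $4,600.00) = $538.82 + 19.07% × $2,940.00 = $1,099.48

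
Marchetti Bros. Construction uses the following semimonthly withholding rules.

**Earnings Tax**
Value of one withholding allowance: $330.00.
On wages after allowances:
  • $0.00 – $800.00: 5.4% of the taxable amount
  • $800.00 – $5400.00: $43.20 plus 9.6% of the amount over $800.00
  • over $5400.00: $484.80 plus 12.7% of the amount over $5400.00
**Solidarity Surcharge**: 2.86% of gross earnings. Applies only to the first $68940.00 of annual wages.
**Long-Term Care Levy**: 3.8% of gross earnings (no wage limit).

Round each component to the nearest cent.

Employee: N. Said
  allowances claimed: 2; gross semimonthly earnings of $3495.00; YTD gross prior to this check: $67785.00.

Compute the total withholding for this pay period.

Earnings Tax: taxable = $3495.00 − 2×$330.00 = $2835.00
  $43.20 + 9.6% × ($2835.00 − $800.00) = $43.20 + 9.6% × $2035.00 = $238.56
Solidarity Surcharge: cap $68940.00 − YTD $67785.00 = $1155.00 subject; 2.86% × $1155.00 = $33.03
Long-Term Care Levy: 3.8% × $3495.00 = $132.81
Total: $238.56 + $33.03 + $132.81 = $404.40

$404.40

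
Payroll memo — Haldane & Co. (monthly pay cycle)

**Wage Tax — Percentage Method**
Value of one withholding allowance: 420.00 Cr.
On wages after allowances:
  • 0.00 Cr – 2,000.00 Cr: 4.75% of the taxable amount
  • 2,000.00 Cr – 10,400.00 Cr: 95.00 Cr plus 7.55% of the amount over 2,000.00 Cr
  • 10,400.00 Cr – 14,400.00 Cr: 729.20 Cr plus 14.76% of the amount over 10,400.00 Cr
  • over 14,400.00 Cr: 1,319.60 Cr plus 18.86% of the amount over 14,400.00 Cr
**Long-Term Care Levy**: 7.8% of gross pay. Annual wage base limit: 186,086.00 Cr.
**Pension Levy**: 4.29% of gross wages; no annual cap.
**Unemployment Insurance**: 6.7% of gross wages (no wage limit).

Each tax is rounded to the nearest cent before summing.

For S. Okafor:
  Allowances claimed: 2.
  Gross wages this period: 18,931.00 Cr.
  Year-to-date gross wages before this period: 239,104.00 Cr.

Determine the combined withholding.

4,096.24 Cr

Wage Tax: taxable = 18,931.00 Cr − 2×420.00 Cr = 18,091.00 Cr
  1,319.60 Cr + 18.86% × (18,091.00 Cr − 14,400.00 Cr) = 1,319.60 Cr + 18.86% × 3,691.00 Cr = 2,015.72 Cr
Long-Term Care Levy: YTD 239,104.00 Cr ≥ cap 186,086.00 Cr → 0.00 Cr
Pension Levy: 4.29% × 18,931.00 Cr = 812.14 Cr
Unemployment Insurance: 6.7% × 18,931.00 Cr = 1,268.38 Cr
Total: 2,015.72 Cr + 0.00 Cr + 812.14 Cr + 1,268.38 Cr = 4,096.24 Cr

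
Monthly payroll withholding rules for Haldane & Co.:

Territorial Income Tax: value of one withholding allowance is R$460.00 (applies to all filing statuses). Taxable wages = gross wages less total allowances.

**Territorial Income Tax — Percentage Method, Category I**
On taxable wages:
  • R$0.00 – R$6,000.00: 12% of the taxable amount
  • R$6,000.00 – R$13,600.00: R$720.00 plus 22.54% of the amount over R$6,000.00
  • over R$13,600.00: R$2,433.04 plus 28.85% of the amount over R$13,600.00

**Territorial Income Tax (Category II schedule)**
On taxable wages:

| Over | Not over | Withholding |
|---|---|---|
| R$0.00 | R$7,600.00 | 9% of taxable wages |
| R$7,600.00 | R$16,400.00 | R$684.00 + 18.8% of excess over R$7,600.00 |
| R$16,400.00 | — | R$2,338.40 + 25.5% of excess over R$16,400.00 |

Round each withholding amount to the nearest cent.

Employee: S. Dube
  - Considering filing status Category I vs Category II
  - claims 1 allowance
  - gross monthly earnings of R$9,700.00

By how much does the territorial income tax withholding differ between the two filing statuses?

R$457.98

Territorial Income Tax (Category I): taxable = R$9,700.00 − 1×R$460.00 = R$9,240.00
  R$720.00 + 22.54% × (R$9,240.00 − R$6,000.00) = R$720.00 + 22.54% × R$3,240.00 = R$1,450.30
Territorial Income Tax (Category II): taxable = R$9,700.00 − 1×R$460.00 = R$9,240.00
  R$684.00 + 18.8% × (R$9,240.00 − R$7,600.00) = R$684.00 + 18.8% × R$1,640.00 = R$992.32
Difference: |R$1,450.30 − R$992.32| = R$457.98 (higher under Category I)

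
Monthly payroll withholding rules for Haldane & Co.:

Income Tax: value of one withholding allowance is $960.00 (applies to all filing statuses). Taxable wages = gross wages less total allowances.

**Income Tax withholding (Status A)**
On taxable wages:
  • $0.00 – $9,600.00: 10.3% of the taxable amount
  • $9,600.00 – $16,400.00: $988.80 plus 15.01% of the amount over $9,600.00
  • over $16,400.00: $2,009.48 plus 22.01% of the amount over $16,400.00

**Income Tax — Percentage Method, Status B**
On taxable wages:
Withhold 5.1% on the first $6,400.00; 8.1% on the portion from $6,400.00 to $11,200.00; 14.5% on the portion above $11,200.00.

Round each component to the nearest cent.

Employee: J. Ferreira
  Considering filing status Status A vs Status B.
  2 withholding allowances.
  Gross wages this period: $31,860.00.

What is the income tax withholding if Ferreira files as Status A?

$4,989.63

Income Tax (Status A): taxable = $31,860.00 − 2×$960.00 = $29,940.00
  $2,009.48 + 22.01% × ($29,940.00 − $16,400.00) = $2,009.48 + 22.01% × $13,540.00 = $4,989.63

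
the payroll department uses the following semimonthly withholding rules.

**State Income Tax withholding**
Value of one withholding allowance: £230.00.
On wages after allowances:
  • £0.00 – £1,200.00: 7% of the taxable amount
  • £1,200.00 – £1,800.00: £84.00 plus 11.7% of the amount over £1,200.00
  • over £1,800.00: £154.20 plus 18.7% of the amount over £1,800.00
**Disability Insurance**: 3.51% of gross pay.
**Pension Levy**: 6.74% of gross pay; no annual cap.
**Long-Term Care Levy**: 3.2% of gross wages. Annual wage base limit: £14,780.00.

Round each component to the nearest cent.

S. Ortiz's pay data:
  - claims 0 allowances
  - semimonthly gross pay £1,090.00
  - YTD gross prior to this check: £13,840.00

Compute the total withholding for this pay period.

State Income Tax: taxable = £1,090.00
  7% × £1,090.00 = £76.30
Disability Insurance: 3.51% × £1,090.00 = £38.26
Pension Levy: 6.74% × £1,090.00 = £73.47
Long-Term Care Levy: cap £14,780.00 − YTD £13,840.00 = £940.00 subject; 3.2% × £940.00 = £30.08
Total: £76.30 + £38.26 + £73.47 + £30.08 = £218.11

£218.11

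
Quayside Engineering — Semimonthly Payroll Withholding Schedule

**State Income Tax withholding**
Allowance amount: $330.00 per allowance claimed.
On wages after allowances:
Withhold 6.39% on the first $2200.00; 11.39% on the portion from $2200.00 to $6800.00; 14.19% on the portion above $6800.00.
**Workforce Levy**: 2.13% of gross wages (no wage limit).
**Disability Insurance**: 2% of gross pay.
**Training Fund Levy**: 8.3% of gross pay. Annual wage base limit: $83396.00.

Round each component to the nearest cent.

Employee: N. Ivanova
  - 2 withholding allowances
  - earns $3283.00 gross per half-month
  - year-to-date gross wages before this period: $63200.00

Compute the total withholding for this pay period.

$596.84

State Income Tax: taxable = $3283.00 − 2×$330.00 = $2623.00
  $140.58 + 11.39% × ($2623.00 − $2200.00) = $140.58 + 11.39% × $423.00 = $188.76
Workforce Levy: 2.13% × $3283.00 = $69.93
Disability Insurance: 2% × $3283.00 = $65.66
Training Fund Levy: 8.3% × $3283.00 = $272.49
Total: $188.76 + $69.93 + $65.66 + $272.49 = $596.84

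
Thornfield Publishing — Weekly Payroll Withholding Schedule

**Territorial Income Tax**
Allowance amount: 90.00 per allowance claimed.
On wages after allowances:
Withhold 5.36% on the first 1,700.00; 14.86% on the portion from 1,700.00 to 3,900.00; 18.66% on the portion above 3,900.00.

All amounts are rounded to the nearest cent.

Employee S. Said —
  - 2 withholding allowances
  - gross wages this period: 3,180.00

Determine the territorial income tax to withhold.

284.30

Territorial Income Tax: taxable = 3,180.00 − 2×90.00 = 3,000.00
  91.12 + 14.86% × (3,000.00 − 1,700.00) = 91.12 + 14.86% × 1,300.00 = 284.30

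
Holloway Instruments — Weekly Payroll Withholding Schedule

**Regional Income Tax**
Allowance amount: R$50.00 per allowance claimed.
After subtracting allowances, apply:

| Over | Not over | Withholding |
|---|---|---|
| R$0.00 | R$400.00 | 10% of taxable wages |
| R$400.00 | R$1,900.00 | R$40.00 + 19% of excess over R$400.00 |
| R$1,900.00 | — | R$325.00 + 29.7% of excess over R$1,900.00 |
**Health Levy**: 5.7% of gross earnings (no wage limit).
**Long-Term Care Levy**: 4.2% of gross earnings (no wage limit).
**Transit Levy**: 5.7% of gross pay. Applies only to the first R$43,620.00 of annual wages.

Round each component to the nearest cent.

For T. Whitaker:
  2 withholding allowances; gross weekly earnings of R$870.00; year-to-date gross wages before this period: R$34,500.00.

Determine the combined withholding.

R$246.02

Regional Income Tax: taxable = R$870.00 − 2×R$50.00 = R$770.00
  R$40.00 + 19% × (R$770.00 − R$400.00) = R$40.00 + 19% × R$370.00 = R$110.30
Health Levy: 5.7% × R$870.00 = R$49.59
Long-Term Care Levy: 4.2% × R$870.00 = R$36.54
Transit Levy: 5.7% × R$870.00 = R$49.59
Total: R$110.30 + R$49.59 + R$36.54 + R$49.59 = R$246.02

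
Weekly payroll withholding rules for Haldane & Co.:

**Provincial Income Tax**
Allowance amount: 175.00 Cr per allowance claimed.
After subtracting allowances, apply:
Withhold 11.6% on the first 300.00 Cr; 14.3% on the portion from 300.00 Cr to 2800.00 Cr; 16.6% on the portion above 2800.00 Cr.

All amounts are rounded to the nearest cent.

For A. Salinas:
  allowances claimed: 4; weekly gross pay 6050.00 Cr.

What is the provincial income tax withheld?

Provincial Income Tax: taxable = 6050.00 Cr − 4×175.00 Cr = 5350.00 Cr
  392.30 Cr + 16.6% × (5350.00 Cr − 2800.00 Cr) = 392.30 Cr + 16.6% × 2550.00 Cr = 815.60 Cr

815.60 Cr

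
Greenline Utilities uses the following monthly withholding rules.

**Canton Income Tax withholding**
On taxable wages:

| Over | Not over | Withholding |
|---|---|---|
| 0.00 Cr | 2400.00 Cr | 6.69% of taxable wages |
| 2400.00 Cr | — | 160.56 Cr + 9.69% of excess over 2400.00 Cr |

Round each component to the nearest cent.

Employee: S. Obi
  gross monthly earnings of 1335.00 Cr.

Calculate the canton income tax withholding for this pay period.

Canton Income Tax: taxable = 1335.00 Cr
  6.69% × 1335.00 Cr = 89.31 Cr

89.31 Cr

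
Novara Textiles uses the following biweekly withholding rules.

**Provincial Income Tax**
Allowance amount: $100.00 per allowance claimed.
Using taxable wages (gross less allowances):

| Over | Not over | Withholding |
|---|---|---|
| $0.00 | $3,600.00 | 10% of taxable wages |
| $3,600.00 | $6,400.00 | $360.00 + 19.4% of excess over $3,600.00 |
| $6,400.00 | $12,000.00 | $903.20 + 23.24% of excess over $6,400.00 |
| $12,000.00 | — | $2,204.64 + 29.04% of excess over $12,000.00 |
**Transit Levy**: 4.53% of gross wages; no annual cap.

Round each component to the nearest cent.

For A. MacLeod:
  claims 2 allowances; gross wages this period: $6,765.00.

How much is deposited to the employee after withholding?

Provincial Income Tax: taxable = $6,765.00 − 2×$100.00 = $6,565.00
  $903.20 + 23.24% × ($6,565.00 − $6,400.00) = $903.20 + 23.24% × $165.00 = $941.55
Transit Levy: 4.53% × $6,765.00 = $306.45
Total withheld: $941.55 + $306.45 = $1,248.00
Net pay: $6,765.00 − $1,248.00 = $5,517.00

$5,517.00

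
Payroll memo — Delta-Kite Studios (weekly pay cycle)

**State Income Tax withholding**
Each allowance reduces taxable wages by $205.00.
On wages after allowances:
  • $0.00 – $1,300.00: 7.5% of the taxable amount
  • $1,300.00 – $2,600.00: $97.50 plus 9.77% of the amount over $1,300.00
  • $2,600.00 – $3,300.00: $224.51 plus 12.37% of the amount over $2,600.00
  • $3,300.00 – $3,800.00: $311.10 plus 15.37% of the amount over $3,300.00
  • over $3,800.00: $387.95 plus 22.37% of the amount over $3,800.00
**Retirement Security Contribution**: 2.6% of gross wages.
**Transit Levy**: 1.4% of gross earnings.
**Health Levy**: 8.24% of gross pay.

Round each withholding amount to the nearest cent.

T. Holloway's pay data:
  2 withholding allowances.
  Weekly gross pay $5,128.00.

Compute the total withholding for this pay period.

$1,220.98

State Income Tax: taxable = $5,128.00 − 2×$205.00 = $4,718.00
  $387.95 + 22.37% × ($4,718.00 − $3,800.00) = $387.95 + 22.37% × $918.00 = $593.31
Retirement Security Contribution: 2.6% × $5,128.00 = $133.33
Transit Levy: 1.4% × $5,128.00 = $71.79
Health Levy: 8.24% × $5,128.00 = $422.55
Total: $593.31 + $133.33 + $71.79 + $422.55 = $1,220.98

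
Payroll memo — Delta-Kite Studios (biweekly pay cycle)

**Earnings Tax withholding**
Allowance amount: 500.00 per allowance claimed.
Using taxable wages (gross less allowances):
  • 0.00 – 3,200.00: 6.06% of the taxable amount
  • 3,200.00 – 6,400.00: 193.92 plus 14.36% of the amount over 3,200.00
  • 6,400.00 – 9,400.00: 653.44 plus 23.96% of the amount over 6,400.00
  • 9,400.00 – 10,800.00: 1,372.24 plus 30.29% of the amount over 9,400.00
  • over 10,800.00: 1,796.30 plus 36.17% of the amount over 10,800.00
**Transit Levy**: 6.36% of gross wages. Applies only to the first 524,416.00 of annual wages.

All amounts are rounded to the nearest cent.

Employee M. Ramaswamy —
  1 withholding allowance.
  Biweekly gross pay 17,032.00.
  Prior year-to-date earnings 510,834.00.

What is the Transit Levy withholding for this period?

Transit Levy: cap 524,416.00 − YTD 510,834.00 = 13,582.00 subject; 6.36% × 13,582.00 = 863.82

863.82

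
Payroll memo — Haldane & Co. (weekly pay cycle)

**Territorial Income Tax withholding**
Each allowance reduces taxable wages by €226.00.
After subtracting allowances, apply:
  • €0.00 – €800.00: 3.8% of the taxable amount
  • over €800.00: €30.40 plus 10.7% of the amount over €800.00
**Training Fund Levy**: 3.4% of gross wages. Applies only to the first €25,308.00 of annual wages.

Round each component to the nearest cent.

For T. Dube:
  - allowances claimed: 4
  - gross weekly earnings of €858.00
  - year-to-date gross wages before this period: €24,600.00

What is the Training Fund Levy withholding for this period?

Training Fund Levy: cap €25,308.00 − YTD €24,600.00 = €708.00 subject; 3.4% × €708.00 = €24.07

€24.07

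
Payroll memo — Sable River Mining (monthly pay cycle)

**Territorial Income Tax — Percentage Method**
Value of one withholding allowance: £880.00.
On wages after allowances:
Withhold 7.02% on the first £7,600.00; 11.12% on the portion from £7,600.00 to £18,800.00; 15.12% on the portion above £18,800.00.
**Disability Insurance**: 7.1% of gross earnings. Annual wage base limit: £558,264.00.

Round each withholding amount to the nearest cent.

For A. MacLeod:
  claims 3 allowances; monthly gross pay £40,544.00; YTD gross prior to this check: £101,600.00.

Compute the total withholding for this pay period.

£7,546.10

Territorial Income Tax: taxable = £40,544.00 − 3×£880.00 = £37,904.00
  £1,778.96 + 15.12% × (£37,904.00 − £18,800.00) = £1,778.96 + 15.12% × £19,104.00 = £4,667.48
Disability Insurance: 7.1% × £40,544.00 = £2,878.62
Total: £4,667.48 + £2,878.62 = £7,546.10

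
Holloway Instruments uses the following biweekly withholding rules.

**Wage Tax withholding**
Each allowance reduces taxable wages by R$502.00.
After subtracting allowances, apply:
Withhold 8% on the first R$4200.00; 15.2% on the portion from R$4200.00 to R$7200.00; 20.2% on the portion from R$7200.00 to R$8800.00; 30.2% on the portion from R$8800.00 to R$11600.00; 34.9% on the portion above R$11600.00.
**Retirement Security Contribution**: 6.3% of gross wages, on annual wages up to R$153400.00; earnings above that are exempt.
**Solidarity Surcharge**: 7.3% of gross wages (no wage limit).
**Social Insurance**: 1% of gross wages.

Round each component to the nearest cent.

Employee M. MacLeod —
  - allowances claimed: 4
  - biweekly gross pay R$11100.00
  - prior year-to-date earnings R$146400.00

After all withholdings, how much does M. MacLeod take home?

Wage Tax: taxable = R$11100.00 − 4×R$502.00 = R$9092.00
  R$1115.20 + 30.2% × (R$9092.00 − R$8800.00) = R$1115.20 + 30.2% × R$292.00 = R$1203.38
Retirement Security Contribution: cap R$153400.00 − YTD R$146400.00 = R$7000.00 subject; 6.3% × R$7000.00 = R$441.00
Solidarity Surcharge: 7.3% × R$11100.00 = R$810.30
Social Insurance: 1% × R$11100.00 = R$111.00
Total withheld: R$1203.38 + R$441.00 + R$810.30 + R$111.00 = R$2565.68
Net pay: R$11100.00 − R$2565.68 = R$8534.32

R$8534.32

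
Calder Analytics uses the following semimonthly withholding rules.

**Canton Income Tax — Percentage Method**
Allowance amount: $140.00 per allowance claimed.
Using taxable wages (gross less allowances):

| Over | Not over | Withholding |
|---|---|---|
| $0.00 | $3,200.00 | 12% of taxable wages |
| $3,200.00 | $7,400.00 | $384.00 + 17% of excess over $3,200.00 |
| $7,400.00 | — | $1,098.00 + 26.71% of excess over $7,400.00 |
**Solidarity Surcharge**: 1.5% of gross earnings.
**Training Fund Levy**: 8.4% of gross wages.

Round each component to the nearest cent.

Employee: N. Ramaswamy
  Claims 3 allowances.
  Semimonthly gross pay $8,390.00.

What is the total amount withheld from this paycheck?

Canton Income Tax: taxable = $8,390.00 − 3×$140.00 = $7,970.00
  $1,098.00 + 26.71% × ($7,970.00 − $7,400.00) = $1,098.00 + 26.71% × $570.00 = $1,250.25
Solidarity Surcharge: 1.5% × $8,390.00 = $125.85
Training Fund Levy: 8.4% × $8,390.00 = $704.76
Total: $1,250.25 + $125.85 + $704.76 = $2,080.86

$2,080.86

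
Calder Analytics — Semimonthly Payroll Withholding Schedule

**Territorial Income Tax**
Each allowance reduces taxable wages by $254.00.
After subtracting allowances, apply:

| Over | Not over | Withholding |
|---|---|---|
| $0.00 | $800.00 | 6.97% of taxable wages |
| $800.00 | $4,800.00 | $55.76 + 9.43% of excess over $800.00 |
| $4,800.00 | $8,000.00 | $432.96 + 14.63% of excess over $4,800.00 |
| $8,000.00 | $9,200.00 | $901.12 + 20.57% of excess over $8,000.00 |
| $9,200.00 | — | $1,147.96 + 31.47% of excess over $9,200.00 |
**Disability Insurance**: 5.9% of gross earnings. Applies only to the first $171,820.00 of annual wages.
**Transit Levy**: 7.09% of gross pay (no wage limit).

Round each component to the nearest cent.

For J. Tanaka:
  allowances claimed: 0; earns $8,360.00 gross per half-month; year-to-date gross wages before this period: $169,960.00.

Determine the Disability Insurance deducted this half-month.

$109.74

Disability Insurance: cap $171,820.00 − YTD $169,960.00 = $1,860.00 subject; 5.9% × $1,860.00 = $109.74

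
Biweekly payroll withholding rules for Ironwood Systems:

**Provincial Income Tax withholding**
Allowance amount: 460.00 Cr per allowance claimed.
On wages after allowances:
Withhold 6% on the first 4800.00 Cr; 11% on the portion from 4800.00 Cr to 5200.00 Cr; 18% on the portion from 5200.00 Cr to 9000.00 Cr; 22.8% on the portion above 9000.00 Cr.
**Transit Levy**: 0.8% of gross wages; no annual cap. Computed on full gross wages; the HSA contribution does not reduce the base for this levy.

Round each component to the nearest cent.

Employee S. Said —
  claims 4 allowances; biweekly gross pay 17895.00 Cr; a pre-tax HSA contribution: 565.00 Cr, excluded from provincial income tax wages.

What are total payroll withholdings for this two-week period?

Provincial Income Tax: taxable = 17895.00 Cr − 565.00 Cr − 4×460.00 Cr = 15490.00 Cr
  1016.00 Cr + 22.8% × (15490.00 Cr − 9000.00 Cr) = 1016.00 Cr + 22.8% × 6490.00 Cr = 2495.72 Cr
Transit Levy: 0.8% × 17895.00 Cr = 143.16 Cr
Total: 2495.72 Cr + 143.16 Cr = 2638.88 Cr

2638.88 Cr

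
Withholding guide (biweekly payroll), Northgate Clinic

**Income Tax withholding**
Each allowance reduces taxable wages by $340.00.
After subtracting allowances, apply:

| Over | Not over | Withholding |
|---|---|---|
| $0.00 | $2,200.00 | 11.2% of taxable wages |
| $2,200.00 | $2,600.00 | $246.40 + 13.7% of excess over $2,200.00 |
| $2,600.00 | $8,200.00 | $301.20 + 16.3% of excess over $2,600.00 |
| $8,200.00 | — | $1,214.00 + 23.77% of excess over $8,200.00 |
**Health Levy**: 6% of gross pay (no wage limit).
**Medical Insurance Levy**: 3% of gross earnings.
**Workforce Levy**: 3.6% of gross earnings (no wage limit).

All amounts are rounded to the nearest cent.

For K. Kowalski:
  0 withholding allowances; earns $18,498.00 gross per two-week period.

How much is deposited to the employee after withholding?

Income Tax: taxable = $18,498.00
  $1,214.00 + 23.77% × ($18,498.00 − $8,200.00) = $1,214.00 + 23.77% × $10,298.00 = $3,661.83
Health Levy: 6% × $18,498.00 = $1,109.88
Medical Insurance Levy: 3% × $18,498.00 = $554.94
Workforce Levy: 3.6% × $18,498.00 = $665.93
Total withheld: $3,661.83 + $1,109.88 + $554.94 + $665.93 = $5,992.58
Net pay: $18,498.00 − $5,992.58 = $12,505.42

$12,505.42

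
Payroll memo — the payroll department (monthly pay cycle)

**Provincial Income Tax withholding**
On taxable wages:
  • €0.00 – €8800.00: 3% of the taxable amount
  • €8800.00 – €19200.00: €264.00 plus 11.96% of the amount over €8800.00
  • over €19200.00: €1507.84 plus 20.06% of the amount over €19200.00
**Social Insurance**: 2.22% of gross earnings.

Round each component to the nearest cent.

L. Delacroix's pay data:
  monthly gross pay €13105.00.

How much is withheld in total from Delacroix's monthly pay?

Provincial Income Tax: taxable = €13105.00
  €264.00 + 11.96% × (€13105.00 − €8800.00) = €264.00 + 11.96% × €4305.00 = €778.88
Social Insurance: 2.22% × €13105.00 = €290.93
Total: €778.88 + €290.93 = €1069.81

€1069.81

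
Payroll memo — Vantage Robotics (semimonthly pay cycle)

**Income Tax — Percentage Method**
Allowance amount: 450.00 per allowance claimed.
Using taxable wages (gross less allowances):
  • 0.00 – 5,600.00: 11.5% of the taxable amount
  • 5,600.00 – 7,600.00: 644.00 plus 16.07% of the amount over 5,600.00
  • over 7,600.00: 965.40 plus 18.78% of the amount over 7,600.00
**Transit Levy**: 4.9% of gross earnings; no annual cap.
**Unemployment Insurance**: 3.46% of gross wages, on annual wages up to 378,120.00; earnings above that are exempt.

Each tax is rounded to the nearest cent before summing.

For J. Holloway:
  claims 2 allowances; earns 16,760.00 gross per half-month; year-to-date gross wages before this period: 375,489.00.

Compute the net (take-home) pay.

13,331.10

Income Tax: taxable = 16,760.00 − 2×450.00 = 15,860.00
  965.40 + 18.78% × (15,860.00 − 7,600.00) = 965.40 + 18.78% × 8,260.00 = 2,516.63
Transit Levy: 4.9% × 16,760.00 = 821.24
Unemployment Insurance: cap 378,120.00 − YTD 375,489.00 = 2,631.00 subject; 3.46% × 2,631.00 = 91.03
Total withheld: 2,516.63 + 821.24 + 91.03 = 3,428.90
Net pay: 16,760.00 − 3,428.90 = 13,331.10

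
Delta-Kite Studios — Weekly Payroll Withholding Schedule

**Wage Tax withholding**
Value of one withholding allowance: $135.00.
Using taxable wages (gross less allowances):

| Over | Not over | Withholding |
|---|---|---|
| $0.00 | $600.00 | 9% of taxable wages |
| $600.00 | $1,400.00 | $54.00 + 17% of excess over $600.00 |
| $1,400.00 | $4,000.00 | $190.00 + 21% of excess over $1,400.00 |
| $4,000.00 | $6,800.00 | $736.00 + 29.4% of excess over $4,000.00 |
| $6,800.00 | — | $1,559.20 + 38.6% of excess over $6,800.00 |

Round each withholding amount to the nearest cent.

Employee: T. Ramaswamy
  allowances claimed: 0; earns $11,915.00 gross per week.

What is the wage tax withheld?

Wage Tax: taxable = $11,915.00
  $1,559.20 + 38.6% × ($11,915.00 − $6,800.00) = $1,559.20 + 38.6% × $5,115.00 = $3,533.59

$3,533.59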